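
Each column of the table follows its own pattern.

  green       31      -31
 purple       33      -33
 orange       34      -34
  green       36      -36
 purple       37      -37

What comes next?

For the colour, repeats green → purple → orange: green, purple, orange, green, purple → orange.
Second component — alternating steps +2, +1, +2, +1, …: 31, 33, 34, 36, 37 → 39.
For the third component, always the negative of the second component: -31, -33, -34, -36, -37 → -39.
Putting it together: orange  39  -39.

orange  39  -39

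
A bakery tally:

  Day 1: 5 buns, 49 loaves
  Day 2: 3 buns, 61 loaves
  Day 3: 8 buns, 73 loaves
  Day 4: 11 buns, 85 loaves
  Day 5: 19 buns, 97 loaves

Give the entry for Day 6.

30 buns, 109 loaves

For the buns, each term is the sum of the two before it: 5, 3, 8, 11, 19 → 30.
Loaves: +12 each step; 49, 61, 73, 85, 97 → 109.
Putting it together: 30 buns, 109 loaves.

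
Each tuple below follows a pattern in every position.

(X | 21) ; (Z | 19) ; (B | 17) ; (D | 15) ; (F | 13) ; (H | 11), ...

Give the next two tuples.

Letter: letters move forward 2 places in the alphabet, wrapping Z→A, so X, Z, B, D, F, H → J → L.
Second coordinate: −2 each step, so 21, 19, 17, 15, 13, 11 → 9 → 7.
So the next two tuples are (J | 9) and (L | 7).

(J | 9), (L | 7)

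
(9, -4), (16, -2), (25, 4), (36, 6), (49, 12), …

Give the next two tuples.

For the first part, perfect squares: 3², 4², 5², …: 9, 16, 25, 36, 49 → 64 → 81.
Second part goes -4, -2, 4, 6, 12 → 14 → 20 (alternating steps +2, +6, +2, +6, …).
Putting the parts together: (64, 14) and then (81, 20).

(64, 14), (81, 20)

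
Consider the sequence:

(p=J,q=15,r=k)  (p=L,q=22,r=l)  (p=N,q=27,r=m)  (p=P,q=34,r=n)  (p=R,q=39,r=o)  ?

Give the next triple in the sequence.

P goes J, L, N, P, R → T (letters move forward 2 places in the alphabet).
Q: alternating steps +7, +5, +7, +5, …; 15, 22, 27, 34, 39 → 46.
R: k, l, m, n, o → p (letters move forward 1 place in the alphabet).
Putting it together: (p=T,q=46,r=p).

(p=T,q=46,r=p)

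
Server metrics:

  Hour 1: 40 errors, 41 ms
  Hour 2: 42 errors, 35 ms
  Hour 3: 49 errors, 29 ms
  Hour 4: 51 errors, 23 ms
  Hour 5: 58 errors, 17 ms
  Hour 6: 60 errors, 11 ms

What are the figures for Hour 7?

Errors: alternating steps +2, +7, +2, +7, …; 40, 42, 49, 51, 58, 60 → 67.
Ms: −6 each step, so 41, 35, 29, 23, 17, 11 → 5.
Combining the parts gives 67 errors, 5 ms.

67 errors, 5 ms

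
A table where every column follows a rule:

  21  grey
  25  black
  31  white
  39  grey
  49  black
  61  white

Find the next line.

For the first component, differences are 4, 6, 8, … (increasing by 2 each time): 21, 25, 31, 39, 49, 61 → 75.
Shade: repeats grey → black → white, so grey, black, white, grey, black, white → grey.
Combining the parts gives 75  grey.

75  grey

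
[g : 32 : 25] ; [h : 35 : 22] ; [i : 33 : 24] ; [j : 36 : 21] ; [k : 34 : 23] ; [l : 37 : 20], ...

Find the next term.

[m : 35 : 22]

Letter goes g, h, i, j, k, l → m (letters move forward 1 place in the alphabet).
Second value: 32, 35, 33, 36, 34, 37 → 35 (alternating steps +3, −2, +3, −2, …).
Third value: together with the second value always sums to 57; 25, 22, 24, 21, 23, 20 → 22.
So the next term is [m : 35 : 22].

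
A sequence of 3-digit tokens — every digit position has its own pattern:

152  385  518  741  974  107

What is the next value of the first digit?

3

First digit: +2 each step, mod 10; 1, 3, 5, 7, 9, 1 → 3.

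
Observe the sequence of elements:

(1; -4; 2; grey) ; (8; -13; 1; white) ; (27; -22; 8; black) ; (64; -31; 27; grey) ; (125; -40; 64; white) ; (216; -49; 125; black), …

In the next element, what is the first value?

343

First value — perfect cubes: 1³, 2³, 3³, …: 1, 8, 27, 64, 125, 216 → 343.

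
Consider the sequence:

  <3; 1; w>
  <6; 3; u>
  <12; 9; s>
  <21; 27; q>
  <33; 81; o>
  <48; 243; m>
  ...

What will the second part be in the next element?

First part: 3, 6, 12, 21, 33, 48 → 66 (differences are 3, 6, 9, … (increasing by 3 each time)).
Second part — ×3 each step: 1, 3, 9, 27, 81, 243 → 729.
Letter: w, u, s, q, o, m → k (letters move back 2 places in the alphabet).

729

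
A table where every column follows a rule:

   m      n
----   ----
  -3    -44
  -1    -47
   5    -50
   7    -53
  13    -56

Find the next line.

Column m — alternating steps +2, +6, +2, +6, …: -3, -1, 5, 7, 13 → 15.
Column n: −3 each step; -44, -47, -50, -53, -56 → -59.
Combining the parts gives 15  -59.

15  -59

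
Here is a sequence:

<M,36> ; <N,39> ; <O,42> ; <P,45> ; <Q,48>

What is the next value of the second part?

51

Second part — +3 each step: 36, 39, 42, 45, 48 → 51.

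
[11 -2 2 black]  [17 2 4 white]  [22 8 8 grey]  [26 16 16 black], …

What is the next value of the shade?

white

Shade goes black, white, grey, black → white (repeats black → white → grey).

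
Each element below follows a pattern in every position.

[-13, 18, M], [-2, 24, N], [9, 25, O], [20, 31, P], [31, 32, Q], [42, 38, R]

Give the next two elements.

First part — +11 each step: -13, -2, 9, 20, 31, 42 → 53 → 64.
Second part: alternating steps +6, +1, +6, +1, …; 18, 24, 25, 31, 32, 38 → 39 → 45.
For the letter, letters move forward 1 place in the alphabet: M, N, O, P, Q, R → S → T.
So the next two elements are [53, 39, S] and [64, 45, T].

[53, 39, S], [64, 45, T]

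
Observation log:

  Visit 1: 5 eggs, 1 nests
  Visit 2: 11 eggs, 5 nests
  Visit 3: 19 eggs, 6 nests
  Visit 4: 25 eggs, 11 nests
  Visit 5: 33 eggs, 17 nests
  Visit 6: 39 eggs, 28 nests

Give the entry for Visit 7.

47 eggs, 45 nests

Eggs: alternating steps +6, +8, +6, +8, …; 5, 11, 19, 25, 33, 39 → 47.
Nests goes 1, 5, 6, 11, 17, 28 → 45 (each term is the sum of the two before it).
Combining the parts gives 47 eggs, 45 nests.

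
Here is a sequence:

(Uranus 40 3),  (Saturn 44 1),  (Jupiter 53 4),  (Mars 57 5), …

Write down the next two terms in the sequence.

(Earth 66 9), (Venus 70 14)

Planet: runs backward through the planets Mercury→Neptune, so Uranus, Saturn, Jupiter, Mars → Earth → Venus.
Second coordinate — alternating steps +4, +9, +4, +9, …: 40, 44, 53, 57 → 66 → 70.
Third coordinate: each term is the sum of the two before it, so 3, 1, 4, 5 → 9 → 14.
So the next two terms are (Earth 66 9) and (Venus 70 14).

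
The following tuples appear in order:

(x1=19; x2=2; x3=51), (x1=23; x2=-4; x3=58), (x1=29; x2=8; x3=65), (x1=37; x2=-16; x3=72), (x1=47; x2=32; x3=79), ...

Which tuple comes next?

X1: differences are 4, 6, 8, … (increasing by 2 each time), so 19, 23, 29, 37, 47 → 59.
X2 — ×(-2) each step: 2, -4, 8, -16, 32 → -64.
X3 — +7 each step: 51, 58, 65, 72, 79 → 86.
So the next tuple is (x1=59; x2=-64; x3=86).

(x1=59; x2=-64; x3=86)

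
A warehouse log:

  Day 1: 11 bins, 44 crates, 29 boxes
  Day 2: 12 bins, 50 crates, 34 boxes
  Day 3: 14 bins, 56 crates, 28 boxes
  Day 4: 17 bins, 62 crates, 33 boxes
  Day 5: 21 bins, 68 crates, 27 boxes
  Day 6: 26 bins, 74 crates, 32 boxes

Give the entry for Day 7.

32 bins, 80 crates, 26 boxes

Bins goes 11, 12, 14, 17, 21, 26 → 32 (differences are 1, 2, 3, … (increasing by 1 each time)).
Crates — +6 each step: 44, 50, 56, 62, 68, 74 → 80.
Boxes: 29, 34, 28, 33, 27, 32 → 26 (alternating steps +5, −6, +5, −6, …).
Combining the parts gives 32 bins, 80 crates, 26 boxes.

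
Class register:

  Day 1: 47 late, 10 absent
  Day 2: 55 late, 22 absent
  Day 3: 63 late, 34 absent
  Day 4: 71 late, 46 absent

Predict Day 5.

Late — +8 each step: 47, 55, 63, 71 → 79.
Absent goes 10, 22, 34, 46 → 58 (+12 each step).
So the next record is 79 late, 58 absent.

79 late, 58 absent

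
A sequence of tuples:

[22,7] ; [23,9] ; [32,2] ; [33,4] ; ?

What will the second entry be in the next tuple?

First entry — alternating steps +1, +9, +1, +9, …: 22, 23, 32, 33 → 42.
Second entry: 7, 9, 2, 4 → -3 (alternating steps +2, −7, +2, −7, …).

-3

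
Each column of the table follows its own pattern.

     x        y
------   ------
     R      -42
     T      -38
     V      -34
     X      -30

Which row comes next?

Z  -26

Column x: R, T, V, X → Z (letters move forward 2 places in the alphabet).
Column y: +4 each step; -42, -38, -34, -30 → -26.
Combining the parts gives Z  -26.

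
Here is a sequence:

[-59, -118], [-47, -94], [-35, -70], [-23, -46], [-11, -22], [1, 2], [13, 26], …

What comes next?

First slot goes -59, -47, -35, -23, -11, 1, 13 → 25 (+12 each step).
Second slot goes -118, -94, -70, -46, -22, 2, 26 → 50 (always 2 × the first slot).
Putting it together: [25, 50].

[25, 50]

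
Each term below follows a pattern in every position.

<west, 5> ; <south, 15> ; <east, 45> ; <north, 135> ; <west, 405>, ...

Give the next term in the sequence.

For the direction, repeats west → south → east → north: west, south, east, north, west → south.
Second value — ×3 each step: 5, 15, 45, 135, 405 → 1215.
So the next term is <south, 1215>.

<south, 1215>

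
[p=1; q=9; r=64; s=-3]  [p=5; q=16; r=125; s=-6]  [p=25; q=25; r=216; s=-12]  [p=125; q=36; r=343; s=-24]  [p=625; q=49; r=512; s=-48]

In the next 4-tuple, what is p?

P: ×5 each step, so 1, 5, 25, 125, 625 → 3125.

3125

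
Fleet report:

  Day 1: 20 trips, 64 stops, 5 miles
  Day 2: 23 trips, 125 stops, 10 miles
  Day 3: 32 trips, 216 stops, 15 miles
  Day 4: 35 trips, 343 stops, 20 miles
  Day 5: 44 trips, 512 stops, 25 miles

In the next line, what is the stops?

Stops: perfect cubes: 4³, 5³, 6³, …; 64, 125, 216, 343, 512 → 729.

729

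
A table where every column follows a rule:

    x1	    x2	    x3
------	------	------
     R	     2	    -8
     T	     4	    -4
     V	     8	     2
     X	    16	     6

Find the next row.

Column x1 — letters move forward 2 places in the alphabet: R, T, V, X → Z.
Column x2 goes 2, 4, 8, 16 → 32 (×2 each step).
Column x3: -8, -4, 2, 6 → 12 (alternating steps +4, +6, +4, +6, …).
Putting it together: Z  32  12.

Z  32  12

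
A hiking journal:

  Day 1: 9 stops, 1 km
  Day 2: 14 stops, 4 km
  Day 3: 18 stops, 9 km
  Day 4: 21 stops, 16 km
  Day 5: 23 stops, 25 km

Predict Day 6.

24 stops, 36 km

For the stops, differences are 5, 4, 3, … (decreasing by 1 each time): 9, 14, 18, 21, 23 → 24.
Km: perfect squares: 1², 2², 3², …, so 1, 4, 9, 16, 25 → 36.
Combining the parts gives 24 stops, 36 km.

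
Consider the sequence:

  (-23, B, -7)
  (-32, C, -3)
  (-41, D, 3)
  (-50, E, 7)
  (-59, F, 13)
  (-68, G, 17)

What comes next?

(-77, H, 23)

First slot goes -23, -32, -41, -50, -59, -68 → -77 (−9 each step).
Letter: letters move forward 1 place in the alphabet; B, C, D, E, F, G → H.
For the third slot, alternating steps +4, +6, +4, +6, …: -7, -3, 3, 7, 13, 17 → 23.
Combining the parts gives (-77, H, 23).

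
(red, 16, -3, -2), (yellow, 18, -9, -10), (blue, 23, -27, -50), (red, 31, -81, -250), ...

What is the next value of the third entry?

-243

Colour: red, yellow, blue, red → yellow (repeats red → yellow → blue).
Second entry — differences are 2, 5, 8, … (increasing by 3 each time): 16, 18, 23, 31 → 42.
For the third entry, ×3 each step: -3, -9, -27, -81 → -243.
For the fourth entry, ×5 each step: -2, -10, -50, -250 → -1250.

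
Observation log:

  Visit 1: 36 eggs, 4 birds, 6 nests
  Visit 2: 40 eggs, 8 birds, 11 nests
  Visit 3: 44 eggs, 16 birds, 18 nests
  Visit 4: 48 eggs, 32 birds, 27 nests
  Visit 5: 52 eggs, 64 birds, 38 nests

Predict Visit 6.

Eggs: +4 each step, so 36, 40, 44, 48, 52 → 56.
Birds: ×2 each step, so 4, 8, 16, 32, 64 → 128.
Nests — differences are 5, 7, 9, … (increasing by 2 each time): 6, 11, 18, 27, 38 → 51.
Putting it together: 56 eggs, 128 birds, 51 nests.

56 eggs, 128 birds, 51 nests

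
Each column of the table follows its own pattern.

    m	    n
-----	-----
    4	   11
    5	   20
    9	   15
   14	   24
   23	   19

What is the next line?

37  28

Column m: 4, 5, 9, 14, 23 → 37 (each term is the sum of the two before it).
Column n: alternating steps +9, −5, +9, −5, …, so 11, 20, 15, 24, 19 → 28.
Putting it together: 37  28.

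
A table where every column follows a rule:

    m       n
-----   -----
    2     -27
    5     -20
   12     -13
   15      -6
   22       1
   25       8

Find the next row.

Column m goes 2, 5, 12, 15, 22, 25 → 32 (alternating steps +3, +7, +3, +7, …).
Column n: -27, -20, -13, -6, 1, 8 → 15 (+7 each step).
Putting it together: 32  15.

32  15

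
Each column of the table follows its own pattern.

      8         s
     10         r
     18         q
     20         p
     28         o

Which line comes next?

First component: 8, 10, 18, 20, 28 → 30 (alternating steps +2, +8, +2, +8, …).
Letter: s, r, q, p, o → n (letters move back 1 place in the alphabet).
Combining the parts gives 30  n.

30  n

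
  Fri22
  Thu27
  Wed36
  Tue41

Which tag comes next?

Mon50

Day — runs backward through the weekdays Mon→Sun: Fri, Thu, Wed, Tue → Mon.
Second component: 22, 27, 36, 41 → 50 (alternating steps +5, +9, +5, +9, …).
So the next tag is Mon50.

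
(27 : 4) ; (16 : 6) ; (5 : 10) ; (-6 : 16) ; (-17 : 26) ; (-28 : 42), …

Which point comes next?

(-39 : 68)

First component: 27, 16, 5, -6, -17, -28 → -39 (−11 each step).
Second component: each term is the sum of the two before it, so 4, 6, 10, 16, 26, 42 → 68.
Putting it together: (-39 : 68).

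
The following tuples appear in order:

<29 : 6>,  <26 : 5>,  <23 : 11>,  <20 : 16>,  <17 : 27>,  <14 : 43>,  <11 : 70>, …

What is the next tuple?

First entry goes 29, 26, 23, 20, 17, 14, 11 → 8 (−3 each step).
Second entry — each term is the sum of the two before it: 6, 5, 11, 16, 27, 43, 70 → 113.
So the next tuple is <8 : 113>.

<8 : 113>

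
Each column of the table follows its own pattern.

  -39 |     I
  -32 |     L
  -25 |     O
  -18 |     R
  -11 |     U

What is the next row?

For the first component, +7 each step: -39, -32, -25, -18, -11 → -4.
Letter — letters move forward 3 places in the alphabet: I, L, O, R, U → X.
Combining the parts gives -4  X.

-4  X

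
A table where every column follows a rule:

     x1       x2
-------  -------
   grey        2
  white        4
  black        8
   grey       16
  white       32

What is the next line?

Column x1 goes grey, white, black, grey, white → black (repeats grey → white → black).
Column x2: ×2 each step; 2, 4, 8, 16, 32 → 64.
So the next line is black  64.

black  64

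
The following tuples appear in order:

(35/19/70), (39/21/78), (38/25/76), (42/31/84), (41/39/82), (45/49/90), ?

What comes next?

First component: alternating steps +4, −1, +4, −1, …; 35, 39, 38, 42, 41, 45 → 44.
For the second component, differences are 2, 4, 6, … (increasing by 2 each time): 19, 21, 25, 31, 39, 49 → 61.
Third component: always 2 × the first component; 70, 78, 76, 84, 82, 90 → 88.
So the next tuple is (44/61/88).

(44/61/88)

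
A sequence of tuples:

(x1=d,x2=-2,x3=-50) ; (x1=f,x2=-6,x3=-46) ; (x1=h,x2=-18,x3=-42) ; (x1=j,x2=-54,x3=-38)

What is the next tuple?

X1: letters move forward 2 places in the alphabet; d, f, h, j → l.
For the x2, ×3 each step: -2, -6, -18, -54 → -162.
For the x3, +4 each step: -50, -46, -42, -38 → -34.
Putting it together: (x1=l,x2=-162,x3=-34).

(x1=l,x2=-162,x3=-34)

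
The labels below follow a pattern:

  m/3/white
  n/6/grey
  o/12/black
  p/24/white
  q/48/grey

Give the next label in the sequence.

Letter: m, n, o, p, q → r (letters move forward 1 place in the alphabet).
Second component: ×2 each step, so 3, 6, 12, 24, 48 → 96.
For the shade, repeats white → grey → black: white, grey, black, white, grey → black.
Combining the parts gives r/96/black.

r/96/black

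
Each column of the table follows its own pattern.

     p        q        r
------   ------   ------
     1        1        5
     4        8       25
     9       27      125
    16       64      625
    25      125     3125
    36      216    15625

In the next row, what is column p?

Column p: perfect squares: 1², 2², 3², …, so 1, 4, 9, 16, 25, 36 → 49.

49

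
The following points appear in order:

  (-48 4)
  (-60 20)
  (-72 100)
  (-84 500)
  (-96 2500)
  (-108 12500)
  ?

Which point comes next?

First part: −12 each step, so -48, -60, -72, -84, -96, -108 → -120.
Second part — ×5 each step: 4, 20, 100, 500, 2500, 12500 → 62500.
So the next point is (-120 62500).

(-120 62500)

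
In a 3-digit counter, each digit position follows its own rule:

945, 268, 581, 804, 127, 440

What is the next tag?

First digit — +3 each step, mod 10: 9, 2, 5, 8, 1, 4 → 7.
Second digit: +2 each step, mod 10; 4, 6, 8, 0, 2, 4 → 6.
Third digit: +3 each step, mod 10; 5, 8, 1, 4, 7, 0 → 3.
So the next tag is 763.

763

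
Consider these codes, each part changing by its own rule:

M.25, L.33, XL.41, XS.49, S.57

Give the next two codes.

M.65 then L.73

Size goes M, L, XL, XS, S → M → L (runs through clothing sizes XS→XL).
Second component: +8 each step, so 25, 33, 41, 49, 57 → 65 → 73.
Putting the parts together: M.65 and then L.73.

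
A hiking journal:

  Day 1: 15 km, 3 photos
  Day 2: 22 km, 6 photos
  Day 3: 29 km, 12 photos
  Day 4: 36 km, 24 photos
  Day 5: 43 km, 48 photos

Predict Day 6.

50 km, 96 photos

Km — +7 each step: 15, 22, 29, 36, 43 → 50.
For the photos, ×2 each step: 3, 6, 12, 24, 48 → 96.
Combining the parts gives 50 km, 96 photos.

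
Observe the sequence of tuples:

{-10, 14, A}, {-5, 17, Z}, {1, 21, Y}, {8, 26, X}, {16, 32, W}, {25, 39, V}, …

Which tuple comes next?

First slot: -10, -5, 1, 8, 16, 25 → 35 (differences are 5, 6, 7, … (increasing by 1 each time)).
Second slot goes 14, 17, 21, 26, 32, 39 → 47 (differences are 3, 4, 5, … (increasing by 1 each time)).
Letter goes A, Z, Y, X, W, V → U (letters move back 1 place in the alphabet, wrapping A→Z).
So the next tuple is {35, 47, U}.

{35, 47, U}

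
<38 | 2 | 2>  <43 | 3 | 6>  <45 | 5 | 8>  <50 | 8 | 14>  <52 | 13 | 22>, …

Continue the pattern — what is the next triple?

First value: 38, 43, 45, 50, 52 → 57 (alternating steps +5, +2, +5, +2, …).
For the second value, each term is the sum of the two before it: 2, 3, 5, 8, 13 → 21.
For the third value, each term is the sum of the two before it: 2, 6, 8, 14, 22 → 36.
Combining the parts gives <57 | 21 | 36>.

<57 | 21 | 36>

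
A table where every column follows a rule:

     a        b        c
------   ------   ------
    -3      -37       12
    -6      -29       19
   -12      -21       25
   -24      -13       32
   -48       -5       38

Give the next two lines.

-96  3  45; -192  11  51

Column a: -3, -6, -12, -24, -48 → -96 → -192 (×2 each step).
Column b: +8 each step, so -37, -29, -21, -13, -5 → 3 → 11.
Column c goes 12, 19, 25, 32, 38 → 45 → 51 (alternating steps +7, +6, +7, +6, …).
So the next two lines are -96  3  45 and -192  11  51.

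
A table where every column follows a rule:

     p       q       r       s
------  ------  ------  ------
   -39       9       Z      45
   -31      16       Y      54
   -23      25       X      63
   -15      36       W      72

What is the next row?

-7  49  V  81

Column p: -39, -31, -23, -15 → -7 (+8 each step).
Column q goes 9, 16, 25, 36 → 49 (perfect squares: 3², 4², 5², …).
Column r — letters move back 1 place in the alphabet: Z, Y, X, W → V.
Column s: 45, 54, 63, 72 → 81 (+9 each step).
Putting it together: -7  49  V  81.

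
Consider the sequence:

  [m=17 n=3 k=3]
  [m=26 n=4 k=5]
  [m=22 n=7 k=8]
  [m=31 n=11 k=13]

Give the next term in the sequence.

M: alternating steps +9, −4, +9, −4, …, so 17, 26, 22, 31 → 27.
N: each term is the sum of the two before it; 3, 4, 7, 11 → 18.
K: each term is the sum of the two before it, so 3, 5, 8, 13 → 21.
Combining the parts gives [m=27 n=18 k=21].

[m=27 n=18 k=21]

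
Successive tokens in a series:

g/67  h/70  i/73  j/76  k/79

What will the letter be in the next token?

l

Letter: letters move forward 1 place in the alphabet; g, h, i, j, k → l.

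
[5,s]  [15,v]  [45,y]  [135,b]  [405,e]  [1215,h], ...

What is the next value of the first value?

3645

First value: 5, 15, 45, 135, 405, 1215 → 3645 (×3 each step).
Letter: letters move forward 3 places in the alphabet, wrapping Z→A; s, v, y, b, e, h → k.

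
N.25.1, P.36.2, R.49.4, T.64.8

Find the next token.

V.81.16

Letter goes N, P, R, T → V (letters move forward 2 places in the alphabet).
Second component: 25, 36, 49, 64 → 81 (perfect squares: 5², 6², 7², …).
Third component — ×2 each step: 1, 2, 4, 8 → 16.
Putting it together: V.81.16.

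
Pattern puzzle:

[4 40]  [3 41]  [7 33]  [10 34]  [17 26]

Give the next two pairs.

[27 27], [44 19]

For the first part, each term is the sum of the two before it: 4, 3, 7, 10, 17 → 27 → 44.
Second part goes 40, 41, 33, 34, 26 → 27 → 19 (alternating steps +1, −8, +1, −8, …).
Putting the parts together: [27 27] and then [44 19].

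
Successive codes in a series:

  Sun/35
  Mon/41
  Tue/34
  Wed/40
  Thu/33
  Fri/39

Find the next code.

Sat/32

Day — runs through the weekdays Mon→Sun: Sun, Mon, Tue, Wed, Thu, Fri → Sat.
Second component: alternating steps +6, −7, +6, −7, …; 35, 41, 34, 40, 33, 39 → 32.
Combining the parts gives Sat/32.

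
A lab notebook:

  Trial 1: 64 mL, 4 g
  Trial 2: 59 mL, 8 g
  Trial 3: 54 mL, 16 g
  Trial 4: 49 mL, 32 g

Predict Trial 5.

ML: 64, 59, 54, 49 → 44 (−5 each step).
G: ×2 each step; 4, 8, 16, 32 → 64.
So the next line is 44 mL, 64 g.

44 mL, 64 g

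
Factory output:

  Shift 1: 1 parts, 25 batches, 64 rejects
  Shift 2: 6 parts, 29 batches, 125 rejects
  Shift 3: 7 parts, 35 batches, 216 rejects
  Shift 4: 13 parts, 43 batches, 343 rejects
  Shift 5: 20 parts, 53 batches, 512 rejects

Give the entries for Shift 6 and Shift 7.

33 parts, 65 batches, 729 rejects; 53 parts, 79 batches, 1000 rejects

Parts: each term is the sum of the two before it; 1, 6, 7, 13, 20 → 33 → 53.
Batches: 25, 29, 35, 43, 53 → 65 → 79 (differences are 4, 6, 8, … (increasing by 2 each time)).
Rejects: perfect cubes: 4³, 5³, 6³, …; 64, 125, 216, 343, 512 → 729 → 1000.
So the next two lines are 33 parts, 65 batches, 729 rejects and 53 parts, 79 batches, 1000 rejects.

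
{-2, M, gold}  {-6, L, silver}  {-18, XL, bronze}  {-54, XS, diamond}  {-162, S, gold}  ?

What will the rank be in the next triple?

silver

Rank goes gold, silver, bronze, diamond, gold → silver (repeats gold → silver → bronze → diamond).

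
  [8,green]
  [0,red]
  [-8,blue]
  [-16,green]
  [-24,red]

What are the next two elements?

[-32,blue], [-40,green]

First part goes 8, 0, -8, -16, -24 → -32 → -40 (−8 each step).
Colour goes green, red, blue, green, red → blue → green (repeats green → red → blue).
Putting the parts together: [-32,blue] and then [-40,green].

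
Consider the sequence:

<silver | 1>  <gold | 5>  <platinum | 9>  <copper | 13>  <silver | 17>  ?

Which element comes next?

Metal goes silver, gold, platinum, copper, silver → gold (repeats silver → gold → platinum → copper).
Second part goes 1, 5, 9, 13, 17 → 21 (+4 each step).
Putting it together: <gold | 21>.

<gold | 21>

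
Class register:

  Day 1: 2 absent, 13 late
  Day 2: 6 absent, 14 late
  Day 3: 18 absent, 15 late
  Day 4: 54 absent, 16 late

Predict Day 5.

Absent: ×3 each step, so 2, 6, 18, 54 → 162.
For the late, +1 each step: 13, 14, 15, 16 → 17.
Putting it together: 162 absent, 17 late.

162 absent, 17 late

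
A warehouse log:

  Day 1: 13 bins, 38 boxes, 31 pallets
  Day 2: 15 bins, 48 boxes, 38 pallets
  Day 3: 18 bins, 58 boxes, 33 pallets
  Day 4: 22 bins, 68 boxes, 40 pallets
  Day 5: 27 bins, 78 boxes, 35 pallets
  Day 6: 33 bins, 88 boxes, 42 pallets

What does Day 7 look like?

40 bins, 98 boxes, 37 pallets

Bins — differences are 2, 3, 4, … (increasing by 1 each time): 13, 15, 18, 22, 27, 33 → 40.
For the boxes, +10 each step: 38, 48, 58, 68, 78, 88 → 98.
For the pallets, alternating steps +7, −5, +7, −5, …: 31, 38, 33, 40, 35, 42 → 37.
Combining the parts gives 40 bins, 98 boxes, 37 pallets.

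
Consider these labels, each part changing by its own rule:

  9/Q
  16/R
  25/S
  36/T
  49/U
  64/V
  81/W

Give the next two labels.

First component: 9, 16, 25, 36, 49, 64, 81 → 100 → 121 (perfect squares: 3², 4², 5², …).
For the letter, letters move forward 1 place in the alphabet: Q, R, S, T, U, V, W → X → Y.
Putting the parts together: 100/X and then 121/Y.

100/X then 121/Y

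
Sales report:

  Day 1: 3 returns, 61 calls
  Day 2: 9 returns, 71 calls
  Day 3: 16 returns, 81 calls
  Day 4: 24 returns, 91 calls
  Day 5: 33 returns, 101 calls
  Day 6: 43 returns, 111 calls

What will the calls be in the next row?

Calls — +10 each step: 61, 71, 81, 91, 101, 111 → 121.

121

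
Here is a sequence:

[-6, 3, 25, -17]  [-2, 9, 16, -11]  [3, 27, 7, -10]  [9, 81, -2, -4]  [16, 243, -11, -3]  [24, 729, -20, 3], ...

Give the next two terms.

First part — differences are 4, 5, 6, … (increasing by 1 each time): -6, -2, 3, 9, 16, 24 → 33 → 43.
For the second part, ×3 each step: 3, 9, 27, 81, 243, 729 → 2187 → 6561.
Third part — −9 each step: 25, 16, 7, -2, -11, -20 → -29 → -38.
Fourth part goes -17, -11, -10, -4, -3, 3 → 4 → 10 (alternating steps +6, +1, +6, +1, …).
Putting the parts together: [33, 2187, -29, 4] and then [43, 6561, -38, 10].

[33, 2187, -29, 4], [43, 6561, -38, 10]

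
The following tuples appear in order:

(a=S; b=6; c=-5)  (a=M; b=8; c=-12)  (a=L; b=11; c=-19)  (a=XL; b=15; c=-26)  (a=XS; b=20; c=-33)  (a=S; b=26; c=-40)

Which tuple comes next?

A: S, M, L, XL, XS, S → M (repeats S → M → L → XL → XS).
B — differences are 2, 3, 4, … (increasing by 1 each time): 6, 8, 11, 15, 20, 26 → 33.
C: −7 each step; -5, -12, -19, -26, -33, -40 → -47.
So the next tuple is (a=M; b=33; c=-47).

(a=M; b=33; c=-47)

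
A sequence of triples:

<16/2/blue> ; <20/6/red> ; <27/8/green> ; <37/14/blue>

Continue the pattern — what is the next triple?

First part: differences are 4, 7, 10, … (increasing by 3 each time), so 16, 20, 27, 37 → 50.
Second part goes 2, 6, 8, 14 → 22 (each term is the sum of the two before it).
For the colour, repeats blue → red → green: blue, red, green, blue → red.
Putting it together: <50/22/red>.

<50/22/red>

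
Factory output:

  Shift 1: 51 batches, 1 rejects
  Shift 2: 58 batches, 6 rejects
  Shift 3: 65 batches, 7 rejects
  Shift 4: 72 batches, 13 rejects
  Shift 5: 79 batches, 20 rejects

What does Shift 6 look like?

For the batches, +7 each step: 51, 58, 65, 72, 79 → 86.
Rejects — each term is the sum of the two before it: 1, 6, 7, 13, 20 → 33.
Combining the parts gives 86 batches, 33 rejects.

86 batches, 33 rejects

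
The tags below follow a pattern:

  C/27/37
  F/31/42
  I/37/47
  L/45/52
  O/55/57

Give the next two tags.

Letter: letters move forward 3 places in the alphabet, so C, F, I, L, O → R → U.
For the second component, differences are 4, 6, 8, … (increasing by 2 each time): 27, 31, 37, 45, 55 → 67 → 81.
Third component — +5 each step: 37, 42, 47, 52, 57 → 62 → 67.
So the next two tags are R/67/62 and U/81/67.

R/67/62 then U/81/67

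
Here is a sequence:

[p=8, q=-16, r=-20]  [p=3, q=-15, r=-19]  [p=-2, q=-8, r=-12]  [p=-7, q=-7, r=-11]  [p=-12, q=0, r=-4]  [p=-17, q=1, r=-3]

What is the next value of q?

For the q, alternating steps +1, +7, +1, +7, …: -16, -15, -8, -7, 0, 1 → 8.

8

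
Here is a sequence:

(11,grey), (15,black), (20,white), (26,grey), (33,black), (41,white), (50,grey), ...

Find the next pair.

(60,black)

First slot: differences are 4, 5, 6, … (increasing by 1 each time); 11, 15, 20, 26, 33, 41, 50 → 60.
Shade goes grey, black, white, grey, black, white, grey → black (repeats grey → black → white).
Putting it together: (60,black).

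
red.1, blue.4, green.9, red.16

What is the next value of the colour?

blue

Colour goes red, blue, green, red → blue (repeats red → blue → green).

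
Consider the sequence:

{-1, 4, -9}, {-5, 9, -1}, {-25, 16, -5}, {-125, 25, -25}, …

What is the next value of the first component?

-625

First component — ×5 each step: -1, -5, -25, -125 → -625.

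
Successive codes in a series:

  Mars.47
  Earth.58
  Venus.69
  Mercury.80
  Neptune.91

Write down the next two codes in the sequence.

Uranus.102, Saturn.113

Planet — runs backward through the planets Mercury→Neptune: Mars, Earth, Venus, Mercury, Neptune → Uranus → Saturn.
Second component: +11 each step, so 47, 58, 69, 80, 91 → 102 → 113.
Putting the parts together: Uranus.102 and then Saturn.113.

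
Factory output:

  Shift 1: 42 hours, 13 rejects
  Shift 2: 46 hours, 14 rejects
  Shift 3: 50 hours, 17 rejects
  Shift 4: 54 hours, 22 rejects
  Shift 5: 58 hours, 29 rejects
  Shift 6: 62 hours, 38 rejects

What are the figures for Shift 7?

Hours goes 42, 46, 50, 54, 58, 62 → 66 (+4 each step).
Rejects: differences are 1, 3, 5, … (increasing by 2 each time), so 13, 14, 17, 22, 29, 38 → 49.
Putting it together: 66 hours, 49 rejects.

66 hours, 49 rejects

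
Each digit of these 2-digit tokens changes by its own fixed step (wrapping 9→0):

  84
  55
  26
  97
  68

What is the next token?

39

First digit: −3 each step, mod 10; 8, 5, 2, 9, 6 → 3.
Second digit: +1 each step, mod 10, so 4, 5, 6, 7, 8 → 9.
Putting it together: 39.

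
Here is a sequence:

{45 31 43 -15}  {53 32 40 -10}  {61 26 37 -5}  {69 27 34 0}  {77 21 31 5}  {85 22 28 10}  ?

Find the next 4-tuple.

{93 16 25 15}

First component: +8 each step, so 45, 53, 61, 69, 77, 85 → 93.
Second component: alternating steps +1, −6, +1, −6, …, so 31, 32, 26, 27, 21, 22 → 16.
Third component — −3 each step: 43, 40, 37, 34, 31, 28 → 25.
Fourth component: +5 each step, so -15, -10, -5, 0, 5, 10 → 15.
Putting it together: {93 16 25 15}.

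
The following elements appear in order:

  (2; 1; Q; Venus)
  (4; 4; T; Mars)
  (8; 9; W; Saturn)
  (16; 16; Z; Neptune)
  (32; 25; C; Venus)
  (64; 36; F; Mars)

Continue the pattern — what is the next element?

First part: ×2 each step, so 2, 4, 8, 16, 32, 64 → 128.
For the second part, perfect squares: 1², 2², 3², …: 1, 4, 9, 16, 25, 36 → 49.
Letter: letters move forward 3 places in the alphabet, wrapping Z→A; Q, T, W, Z, C, F → I.
For the planet, repeats Venus → Mars → Saturn → Neptune: Venus, Mars, Saturn, Neptune, Venus, Mars → Saturn.
Putting it together: (128; 49; I; Saturn).

(128; 49; I; Saturn)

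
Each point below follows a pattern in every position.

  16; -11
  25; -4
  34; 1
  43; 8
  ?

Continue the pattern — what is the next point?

52; 13

First value — +9 each step: 16, 25, 34, 43 → 52.
Second value: alternating steps +7, +5, +7, +5, …; -11, -4, 1, 8 → 13.
Putting it together: 52; 13.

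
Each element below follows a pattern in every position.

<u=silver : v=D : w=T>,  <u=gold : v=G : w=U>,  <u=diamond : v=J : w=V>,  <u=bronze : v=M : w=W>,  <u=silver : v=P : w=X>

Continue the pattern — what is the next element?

<u=gold : v=S : w=Y>

U: silver, gold, diamond, bronze, silver → gold (repeats silver → gold → diamond → bronze).
V: letters move forward 3 places in the alphabet; D, G, J, M, P → S.
For the w, letters move forward 1 place in the alphabet: T, U, V, W, X → Y.
So the next element is <u=gold : v=S : w=Y>.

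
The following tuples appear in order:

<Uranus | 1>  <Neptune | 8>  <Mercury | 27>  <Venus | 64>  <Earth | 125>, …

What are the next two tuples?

Planet — runs through the planets Mercury→Neptune: Uranus, Neptune, Mercury, Venus, Earth → Mars → Jupiter.
Second entry — perfect cubes: 1³, 2³, 3³, …: 1, 8, 27, 64, 125 → 216 → 343.
Putting the parts together: <Mars | 216> and then <Jupiter | 343>.

<Mars | 216>, <Jupiter | 343>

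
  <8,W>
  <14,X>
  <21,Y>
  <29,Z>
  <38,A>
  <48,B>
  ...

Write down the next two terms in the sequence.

<59,C>, <71,D>

First part: differences are 6, 7, 8, … (increasing by 1 each time); 8, 14, 21, 29, 38, 48 → 59 → 71.
Letter: letters move forward 1 place in the alphabet, wrapping Z→A; W, X, Y, Z, A, B → C → D.
Putting the parts together: <59,C> and then <71,D>.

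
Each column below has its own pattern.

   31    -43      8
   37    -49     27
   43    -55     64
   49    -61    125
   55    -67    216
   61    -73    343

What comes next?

First component goes 31, 37, 43, 49, 55, 61 → 67 (+6 each step).
Second component — −6 each step: -43, -49, -55, -61, -67, -73 → -79.
Third component: perfect cubes: 2³, 3³, 4³, …, so 8, 27, 64, 125, 216, 343 → 512.
Combining the parts gives 67  -79  512.

67  -79  512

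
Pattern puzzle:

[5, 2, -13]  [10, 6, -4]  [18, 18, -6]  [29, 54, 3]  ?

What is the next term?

For the first value, differences are 5, 8, 11, … (increasing by 3 each time): 5, 10, 18, 29 → 43.
Second value — ×3 each step: 2, 6, 18, 54 → 162.
For the third value, alternating steps +9, −2, +9, −2, …: -13, -4, -6, 3 → 1.
Combining the parts gives [43, 162, 1].

[43, 162, 1]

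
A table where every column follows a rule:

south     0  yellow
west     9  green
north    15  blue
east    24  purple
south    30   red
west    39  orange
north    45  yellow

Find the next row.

east  54  green

Direction goes south, west, north, east, south, west, north → east (repeats south → west → north → east).
Second component: alternating steps +9, +6, +9, +6, …; 0, 9, 15, 24, 30, 39, 45 → 54.
Colour: repeats yellow → green → blue → purple → red → orange, so yellow, green, blue, purple, red, orange, yellow → green.
Putting it together: east  54  green.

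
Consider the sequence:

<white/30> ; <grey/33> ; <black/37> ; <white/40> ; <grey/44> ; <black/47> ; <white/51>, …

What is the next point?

<grey/54>

Shade — repeats white → grey → black: white, grey, black, white, grey, black, white → grey.
Second value goes 30, 33, 37, 40, 44, 47, 51 → 54 (alternating steps +3, +4, +3, +4, …).
Putting it together: <grey/54>.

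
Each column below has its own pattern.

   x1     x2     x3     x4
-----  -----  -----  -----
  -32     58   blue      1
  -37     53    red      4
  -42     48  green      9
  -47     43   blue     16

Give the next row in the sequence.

-52  38  red  25

Column x1: −5 each step, so -32, -37, -42, -47 → -52.
Column x2: 58, 53, 48, 43 → 38 (−5 each step).
Column x3: repeats blue → red → green, so blue, red, green, blue → red.
Column x4: 1, 4, 9, 16 → 25 (perfect squares: 1², 2², 3², …).
So the next row is -52  38  red  25.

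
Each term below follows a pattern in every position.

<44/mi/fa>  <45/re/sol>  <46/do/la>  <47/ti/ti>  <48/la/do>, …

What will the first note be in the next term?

sol

For the first note, runs backward through the solfège scale do→ti: mi, re, do, ti, la → sol.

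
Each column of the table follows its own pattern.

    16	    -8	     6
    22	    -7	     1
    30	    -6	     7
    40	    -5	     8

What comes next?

First component: differences are 6, 8, 10, … (increasing by 2 each time); 16, 22, 30, 40 → 52.
Second component: +1 each step, so -8, -7, -6, -5 → -4.
Third component: each term is the sum of the two before it, so 6, 1, 7, 8 → 15.
Combining the parts gives 52  -4  15.

52  -4  15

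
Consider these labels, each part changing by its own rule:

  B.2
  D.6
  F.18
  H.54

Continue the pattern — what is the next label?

Letter — letters move forward 2 places in the alphabet: B, D, F, H → J.
Second component: ×3 each step; 2, 6, 18, 54 → 162.
So the next label is J.162.

J.162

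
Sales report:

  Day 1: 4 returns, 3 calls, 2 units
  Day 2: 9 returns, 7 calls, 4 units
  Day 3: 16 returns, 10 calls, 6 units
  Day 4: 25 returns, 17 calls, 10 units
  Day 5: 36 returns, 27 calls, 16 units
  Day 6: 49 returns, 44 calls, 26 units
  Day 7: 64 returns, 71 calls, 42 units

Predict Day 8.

81 returns, 115 calls, 68 units

Returns goes 4, 9, 16, 25, 36, 49, 64 → 81 (perfect squares: 2², 3², 4², …).
Calls: each term is the sum of the two before it, so 3, 7, 10, 17, 27, 44, 71 → 115.
Units — each term is the sum of the two before it: 2, 4, 6, 10, 16, 26, 42 → 68.
Combining the parts gives 81 returns, 115 calls, 68 units.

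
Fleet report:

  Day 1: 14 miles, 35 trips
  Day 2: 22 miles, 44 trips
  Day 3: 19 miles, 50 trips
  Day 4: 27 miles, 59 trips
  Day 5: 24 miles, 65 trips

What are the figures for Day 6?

Miles: 14, 22, 19, 27, 24 → 32 (alternating steps +8, −3, +8, −3, …).
Trips: alternating steps +9, +6, +9, +6, …, so 35, 44, 50, 59, 65 → 74.
Combining the parts gives 32 miles, 74 trips.

32 miles, 74 trips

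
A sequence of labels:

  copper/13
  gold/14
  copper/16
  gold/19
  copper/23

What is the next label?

Metal: alternates copper ↔ gold; copper, gold, copper, gold, copper → gold.
Second component: 13, 14, 16, 19, 23 → 28 (differences are 1, 2, 3, … (increasing by 1 each time)).
Combining the parts gives gold/28.

gold/28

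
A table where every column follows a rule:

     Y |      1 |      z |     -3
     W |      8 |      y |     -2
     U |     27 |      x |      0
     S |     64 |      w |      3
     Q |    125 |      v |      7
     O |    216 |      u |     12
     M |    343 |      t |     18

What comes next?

K  512  s  25

First letter: letters move back 2 places in the alphabet, so Y, W, U, S, Q, O, M → K.
Second component: perfect cubes: 1³, 2³, 3³, …; 1, 8, 27, 64, 125, 216, 343 → 512.
For the second letter, letters move back 1 place in the alphabet: z, y, x, w, v, u, t → s.
Fourth component — differences are 1, 2, 3, … (increasing by 1 each time): -3, -2, 0, 3, 7, 12, 18 → 25.
So the next line is K  512  s  25.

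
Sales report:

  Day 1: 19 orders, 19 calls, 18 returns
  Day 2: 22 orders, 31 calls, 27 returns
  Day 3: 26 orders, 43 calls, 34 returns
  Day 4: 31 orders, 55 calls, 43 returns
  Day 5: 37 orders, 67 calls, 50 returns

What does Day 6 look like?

44 orders, 79 calls, 59 returns

Orders: 19, 22, 26, 31, 37 → 44 (differences are 3, 4, 5, … (increasing by 1 each time)).
Calls: +12 each step; 19, 31, 43, 55, 67 → 79.
Returns: alternating steps +9, +7, +9, +7, …; 18, 27, 34, 43, 50 → 59.
So the next line is 44 orders, 79 calls, 59 returns.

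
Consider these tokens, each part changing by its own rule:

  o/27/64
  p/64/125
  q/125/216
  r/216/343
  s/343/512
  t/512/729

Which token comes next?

Letter — letters move forward 1 place in the alphabet: o, p, q, r, s, t → u.
For the second component, perfect cubes: 3³, 4³, 5³, …: 27, 64, 125, 216, 343, 512 → 729.
For the third component, perfect cubes: 4³, 5³, 6³, …: 64, 125, 216, 343, 512, 729 → 1000.
So the next token is u/729/1000.

u/729/1000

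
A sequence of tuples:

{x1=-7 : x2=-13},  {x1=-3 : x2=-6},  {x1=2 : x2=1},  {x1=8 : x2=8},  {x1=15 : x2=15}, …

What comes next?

X1: differences are 4, 5, 6, … (increasing by 1 each time); -7, -3, 2, 8, 15 → 23.
X2: +7 each step, so -13, -6, 1, 8, 15 → 22.
Putting it together: {x1=23 : x2=22}.

{x1=23 : x2=22}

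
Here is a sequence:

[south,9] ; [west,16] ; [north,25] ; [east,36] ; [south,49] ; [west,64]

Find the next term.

Direction goes south, west, north, east, south, west → north (repeats south → west → north → east).
For the second part, perfect squares: 3², 4², 5², …: 9, 16, 25, 36, 49, 64 → 81.
Combining the parts gives [north,81].

[north,81]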